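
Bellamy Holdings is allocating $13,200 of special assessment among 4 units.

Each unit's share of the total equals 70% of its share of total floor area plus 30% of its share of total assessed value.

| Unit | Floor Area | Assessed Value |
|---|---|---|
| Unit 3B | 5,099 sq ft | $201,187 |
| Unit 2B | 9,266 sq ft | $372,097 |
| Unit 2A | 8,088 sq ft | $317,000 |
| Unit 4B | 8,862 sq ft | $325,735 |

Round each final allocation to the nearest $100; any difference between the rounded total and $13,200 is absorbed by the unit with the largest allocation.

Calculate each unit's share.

Unit 3B: $2,200 · Unit 2B: $3,900 · Unit 2A: $3,400 · Unit 4B: $3,700

Totals — floor area 31,315, assessed value 1,216,019.
Composite weights (70% floor area + 30% assessed value): Unit 3B 0.1636; Unit 2B 0.2989; Unit 2A 0.2590; Unit 4B 0.2785.
Pro-rata amounts: Unit 3B 2,159.71; Unit 2B 3,945.83; Unit 2A 3,418.82; Unit 4B 3,675.64.
After rounding ($100): Unit 3B $2,200; Unit 2B $3,900; Unit 2A $3,400; Unit 4B $3,700. Sum = $13,200.
No rounding difference to absorb.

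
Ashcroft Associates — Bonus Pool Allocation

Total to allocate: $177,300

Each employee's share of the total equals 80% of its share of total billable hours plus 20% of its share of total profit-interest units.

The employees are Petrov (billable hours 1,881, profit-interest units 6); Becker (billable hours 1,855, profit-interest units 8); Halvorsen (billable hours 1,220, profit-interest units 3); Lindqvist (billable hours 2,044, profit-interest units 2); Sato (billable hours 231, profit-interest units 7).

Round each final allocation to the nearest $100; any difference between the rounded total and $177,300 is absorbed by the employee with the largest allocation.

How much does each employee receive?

Billable hours total 7,231; profit-interest units total 26.
Composite weights (80% billable hours + 20% profit-interest units): Petrov 0.2543; Becker 0.2668; Halvorsen 0.1581; Lindqvist 0.2415; Sato 0.0794.
Proportional shares: Petrov 45,079.92; Becker 47,297.60; Halvorsen 28,022.50; Lindqvist 42,821.86; Sato 14,078.11.
At nearest $100: Petrov $45,100; Becker $47,300; Halvorsen $28,000; Lindqvist $42,800; Sato $14,100. Sum = $177,300.
Rounded total matches; no reconciliation needed.

Petrov: $45,100 | Becker: $47,300 | Halvorsen: $28,000 | Lindqvist: $42,800 | Sato: $14,100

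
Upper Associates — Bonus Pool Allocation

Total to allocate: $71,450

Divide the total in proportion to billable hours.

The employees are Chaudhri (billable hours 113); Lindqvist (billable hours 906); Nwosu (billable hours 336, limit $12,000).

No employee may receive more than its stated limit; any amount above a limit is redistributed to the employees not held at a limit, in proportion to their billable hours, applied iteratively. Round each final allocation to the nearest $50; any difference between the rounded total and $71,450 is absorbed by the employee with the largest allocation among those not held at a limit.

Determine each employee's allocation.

Billable hours total: 1,355.
Unconstrained shares: Chaudhri 5,958.56; Lindqvist 47,773.95; Nwosu 17,717.49.
Cap binds for Nwosu ($12,000); residual $59,450 reallocated over remaining billable hours 1,019.
Shares after redistribution: Chaudhri 6,592.59 → $6,600; Lindqvist 52,857.41 → $52,850.

Chaudhri: $6,600 | Lindqvist: $52,850 | Nwosu: $12,000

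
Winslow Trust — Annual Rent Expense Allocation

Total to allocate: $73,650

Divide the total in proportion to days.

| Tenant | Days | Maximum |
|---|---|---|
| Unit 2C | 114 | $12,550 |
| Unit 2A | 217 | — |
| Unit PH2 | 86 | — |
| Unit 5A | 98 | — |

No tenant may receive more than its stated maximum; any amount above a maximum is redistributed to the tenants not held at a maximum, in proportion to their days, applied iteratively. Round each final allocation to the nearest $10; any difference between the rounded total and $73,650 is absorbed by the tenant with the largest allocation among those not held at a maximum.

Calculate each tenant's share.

Days total: 515.
Unconstrained shares: Unit 2C 16,303.11; Unit 2A 31,033.11; Unit PH2 12,298.83; Unit 5A 14,014.95.
Cap binds for Unit 2C ($12,550); remaining pool $61,100 reallocated over remaining days 401.
Shares after redistribution: Unit 2A 33,064.09 → $33,060; Unit PH2 13,103.74 → $13,100; Unit 5A 14,932.17 → $14,930.
Rounding difference +$10 applied to Unit 2A → $33,070.

Unit 2C: $12,550 | Unit 2A: $33,070 | Unit PH2: $13,100 | Unit 5A: $14,930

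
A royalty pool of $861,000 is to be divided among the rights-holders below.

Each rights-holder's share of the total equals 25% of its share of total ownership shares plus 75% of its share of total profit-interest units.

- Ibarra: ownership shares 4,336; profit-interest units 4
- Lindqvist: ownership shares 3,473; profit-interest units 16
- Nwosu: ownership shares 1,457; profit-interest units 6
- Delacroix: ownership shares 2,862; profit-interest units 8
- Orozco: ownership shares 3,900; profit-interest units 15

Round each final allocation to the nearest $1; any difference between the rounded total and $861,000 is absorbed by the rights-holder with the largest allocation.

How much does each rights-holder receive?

Ibarra: $110,945 · Lindqvist: $257,499 · Nwosu: $98,638 · Delacroix: $143,864 · Orozco: $250,054

Totals — ownership shares 16,028, profit-interest units 49.
Combined weights (25% ownership shares + 75% profit-interest units): Ibarra 0.1289; Lindqvist 0.2991; Nwosu 0.1146; Delacroix 0.1671; Orozco 0.2904.
Unrounded shares: Ibarra 110,945.13; Lindqvist 257,498.22; Nwosu 98,638.39; Delacroix 143,864.15; Orozco 250,054.10.
After rounding ($1): Ibarra $110,945; Lindqvist $257,498; Nwosu $98,638; Delacroix $143,864; Orozco $250,054. Sum = $860,999.
Difference $861,000 − $860,999 = +$1 applied to largest allocation (Lindqvist): Lindqvist becomes $257,499.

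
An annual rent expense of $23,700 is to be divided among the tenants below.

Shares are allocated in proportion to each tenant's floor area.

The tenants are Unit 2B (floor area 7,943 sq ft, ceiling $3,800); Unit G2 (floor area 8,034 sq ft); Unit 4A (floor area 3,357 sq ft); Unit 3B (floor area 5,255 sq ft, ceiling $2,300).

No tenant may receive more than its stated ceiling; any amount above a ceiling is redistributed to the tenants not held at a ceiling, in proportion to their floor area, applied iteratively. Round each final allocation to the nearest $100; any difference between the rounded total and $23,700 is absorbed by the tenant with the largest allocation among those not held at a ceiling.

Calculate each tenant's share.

Sum of floor area: 24,589.
Unconstrained shares: Unit 2B 7,655.83; Unit G2 7,743.54; Unit 4A 3,235.63; Unit 3B 5,065.01.
Capped: Unit 2B ($3,800), Unit 3B ($2,300); residual $17,600 reallocated over remaining floor area 11,391.
Remaining shares: Unit G2 12,413.17 → $12,400; Unit 4A 5,186.83 → $5,200.

Unit 2B: $3,800 | Unit G2: $12,400 | Unit 4A: $5,200 | Unit 3B: $2,300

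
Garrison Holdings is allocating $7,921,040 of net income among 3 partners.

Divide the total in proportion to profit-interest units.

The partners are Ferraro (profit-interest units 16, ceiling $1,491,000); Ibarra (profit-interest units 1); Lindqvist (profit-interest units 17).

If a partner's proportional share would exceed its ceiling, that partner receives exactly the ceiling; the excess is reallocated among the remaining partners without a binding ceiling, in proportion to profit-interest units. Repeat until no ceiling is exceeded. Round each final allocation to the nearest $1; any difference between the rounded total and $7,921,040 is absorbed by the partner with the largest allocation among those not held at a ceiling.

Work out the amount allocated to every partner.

Total profit-interest units = 34.
Unconstrained shares: Ferraro 3,727,548.24; Ibarra 232,971.76; Lindqvist 3,960,520.00.
Capped: Ferraro ($1,491,000); balance $6,430,040 reallocated over remaining profit-interest units 18.
Remaining shares: Ibarra 357,224.44 → $357,224; Lindqvist 6,072,815.56 → $6,072,816.

Ferraro: $1,491,000; Ibarra: $357,224; Lindqvist: $6,072,816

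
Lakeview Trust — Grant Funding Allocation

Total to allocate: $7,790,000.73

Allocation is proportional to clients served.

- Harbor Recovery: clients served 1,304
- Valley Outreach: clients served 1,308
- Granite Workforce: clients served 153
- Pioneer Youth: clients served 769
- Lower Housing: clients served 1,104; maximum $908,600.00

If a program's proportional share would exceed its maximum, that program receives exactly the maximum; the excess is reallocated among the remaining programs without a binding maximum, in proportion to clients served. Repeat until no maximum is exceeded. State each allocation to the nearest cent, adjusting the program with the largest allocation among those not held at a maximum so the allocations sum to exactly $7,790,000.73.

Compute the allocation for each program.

Harbor Recovery: $2,539,147.30; Valley Outreach: $2,546,936.10; Granite Workforce: $297,921.42; Pioneer Youth: $1,497,395.91; Lower Housing: $908,600.00

Combined clients served = 4,638.
Unconstrained shares: Harbor Recovery 2,190,202.8788; Valley Outreach 2,196,921.2925; Granite Workforce 256,979.3255; Pioneer Youth 1,291,615.0413; Lower Housing 1,854,282.1919.
Cap binds for Lower Housing ($908,600.00); balance $6,881,400.73 reallocated over remaining clients served 3,534.
Remaining shares: Harbor Recovery 2,539,147.2982 → $2,539,147.30; Valley Outreach 2,546,936.0936 → $2,546,936.09; Granite Workforce 297,921.4238 → $297,921.42; Pioneer Youth 1,497,395.9144 → $1,497,395.91.
Rounding difference +$0.01 applied to Valley Outreach → $2,546,936.10.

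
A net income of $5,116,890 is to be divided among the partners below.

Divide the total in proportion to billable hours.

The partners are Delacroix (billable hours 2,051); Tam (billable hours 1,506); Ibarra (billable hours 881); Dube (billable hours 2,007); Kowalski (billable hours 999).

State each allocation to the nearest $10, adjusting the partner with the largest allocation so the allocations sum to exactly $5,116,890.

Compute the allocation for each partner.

Sum of billable hours: 7,444.
Proportional shares: Delacroix 2,051/7,444 × $5,116,890 = 1,409,825.55; Tam 1,506/7,444 × $5,116,890 = 1,035,201.01; Ibarra 881/7,444 × $5,116,890 = 605,585.72; Dube 2,007/7,444 × $5,116,890 = 1,379,580.63; Kowalski 999/7,444 × $5,116,890 = 686,697.09.
Rounded to nearest $10: Delacroix $1,409,830; Tam $1,035,200; Ibarra $605,590; Dube $1,379,580; Kowalski $686,700. Sum = $5,116,900.
Difference $5,116,890 − $5,116,900 = −$10 applied to largest allocation (Delacroix): Delacroix becomes $1,409,820.

Delacroix: $1,409,820 · Tam: $1,035,200 · Ibarra: $605,590 · Dube: $1,379,580 · Kowalski: $686,700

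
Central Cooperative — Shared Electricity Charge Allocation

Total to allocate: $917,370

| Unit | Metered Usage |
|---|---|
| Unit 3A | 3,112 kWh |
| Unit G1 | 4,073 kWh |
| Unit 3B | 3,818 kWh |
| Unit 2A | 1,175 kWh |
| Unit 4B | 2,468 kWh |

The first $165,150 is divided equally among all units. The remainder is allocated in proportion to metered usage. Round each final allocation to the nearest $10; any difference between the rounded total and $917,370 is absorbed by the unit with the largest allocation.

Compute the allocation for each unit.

Equal tier: $165,150 ÷ 5 = $33,030 apiece.
Remainder $752,220 by metered usage (total 14,646): Unit 3A 159,832.63 → $159,830; Unit G1 209,189.68 → $209,190; Unit 3B 196,092.86 → $196,090; Unit 2A 60,348.12 → $60,350; Unit 4B 126,756.72 → $126,760.
Totals: Unit 3A $33,030 + $159,830 = $192,860; Unit G1 $33,030 + $209,190 = $242,220; Unit 3B $33,030 + $196,090 = $229,120; Unit 2A $33,030 + $60,350 = $93,380; Unit 4B $33,030 + $126,760 = $159,790.

Unit 3A: $192,860 | Unit G1: $242,220 | Unit 3B: $229,120 | Unit 2A: $93,380 | Unit 4B: $159,790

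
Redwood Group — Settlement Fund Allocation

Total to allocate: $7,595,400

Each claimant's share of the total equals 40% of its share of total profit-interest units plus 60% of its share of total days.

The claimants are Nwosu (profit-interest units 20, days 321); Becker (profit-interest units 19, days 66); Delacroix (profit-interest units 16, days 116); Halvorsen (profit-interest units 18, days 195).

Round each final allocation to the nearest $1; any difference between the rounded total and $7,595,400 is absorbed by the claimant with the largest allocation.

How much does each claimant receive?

Nwosu: $2,928,180; Becker: $1,221,668; Delacroix: $1,423,262; Halvorsen: $2,022,290

Profit-interest units total 73; days total 698.
Composite weights (40% profit-interest units + 60% days): Nwosu 0.3855; Becker 0.1608; Delacroix 0.1874; Halvorsen 0.2663.
Unrounded shares: Nwosu 2,928,180.68; Becker 1,221,667.78; Delacroix 1,423,261.75; Halvorsen 2,022,289.78.
Rounded to nearest $1: Nwosu $2,928,181; Becker $1,221,668; Delacroix $1,423,262; Halvorsen $2,022,290. Sum = $7,595,401.
Difference $7,595,400 − $7,595,401 = −$1 applied to largest allocation (Nwosu): Nwosu becomes $2,928,180.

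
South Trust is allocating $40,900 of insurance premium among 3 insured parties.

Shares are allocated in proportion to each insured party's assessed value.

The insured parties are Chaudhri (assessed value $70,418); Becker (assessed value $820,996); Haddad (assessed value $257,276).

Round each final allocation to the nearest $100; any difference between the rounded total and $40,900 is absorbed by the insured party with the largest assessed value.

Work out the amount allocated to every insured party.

Chaudhri: $2,500 | Becker: $29,200 | Haddad: $9,200

Sum of assessed value: 70,418 + 820,996 + 257,276 = 1,148,690.
Pro-rata amounts: Chaudhri 2,507.29; Becker 29,232.20; Haddad 9,160.51.
After rounding ($100): Chaudhri $2,500; Becker $29,200; Haddad $9,200. Sum = $40,900.
Rounded total matches; no reconciliation needed.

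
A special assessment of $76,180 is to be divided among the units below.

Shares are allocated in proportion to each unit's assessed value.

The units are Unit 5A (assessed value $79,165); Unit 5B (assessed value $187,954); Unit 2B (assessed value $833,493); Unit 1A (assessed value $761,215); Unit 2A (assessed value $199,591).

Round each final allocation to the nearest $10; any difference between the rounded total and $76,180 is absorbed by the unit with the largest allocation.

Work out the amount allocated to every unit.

Unit 5A: $2,930 · Unit 5B: $6,950 · Unit 2B: $30,790 · Unit 1A: $28,130 · Unit 2A: $7,380

Sum of assessed value: 2,061,418.
Proportional shares: Unit 5A 79,165/2,061,418 × $76,180 = 2,925.55; Unit 5B 187,954/2,061,418 × $76,180 = 6,945.87; Unit 2B 833,493/2,061,418 × $76,180 = 30,801.85; Unit 1A 761,215/2,061,418 × $76,180 = 28,130.81; Unit 2A 199,591/2,061,418 × $76,180 = 7,375.91.
At nearest $10: Unit 5A $2,930; Unit 5B $6,950; Unit 2B $30,800; Unit 1A $28,130; Unit 2A $7,380. Sum = $76,190.
Difference $76,180 − $76,190 = −$10 applied to largest allocation (Unit 2B): Unit 2B becomes $30,790.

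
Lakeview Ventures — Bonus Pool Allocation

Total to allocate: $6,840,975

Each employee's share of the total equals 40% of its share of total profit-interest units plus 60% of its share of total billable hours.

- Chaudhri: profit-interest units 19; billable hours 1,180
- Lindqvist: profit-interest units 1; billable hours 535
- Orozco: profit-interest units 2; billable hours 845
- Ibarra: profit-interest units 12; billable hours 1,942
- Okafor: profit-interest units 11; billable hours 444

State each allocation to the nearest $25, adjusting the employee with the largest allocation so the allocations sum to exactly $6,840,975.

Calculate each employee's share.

Totals — profit-interest units 45, billable hours 4,946.
Composite weights (40% profit-interest units + 60% billable hours): Chaudhri 0.3120; Lindqvist 0.0738; Orozco 0.1203; Ibarra 0.3423; Okafor 0.1516.
Unrounded shares: Chaudhri 2,134,622.71; Lindqvist 504,794.31; Orozco 822,865.68; Ibarra 2,341,330.38; Okafor 1,037,361.92.
After rounding ($25): Chaudhri $2,134,625; Lindqvist $504,800; Orozco $822,875; Ibarra $2,341,325; Okafor $1,037,350. Sum = $6,840,975.
Sum already equals the total — no adjustment.

Chaudhri: $2,134,625 | Lindqvist: $504,800 | Orozco: $822,875 | Ibarra: $2,341,325 | Okafor: $1,037,350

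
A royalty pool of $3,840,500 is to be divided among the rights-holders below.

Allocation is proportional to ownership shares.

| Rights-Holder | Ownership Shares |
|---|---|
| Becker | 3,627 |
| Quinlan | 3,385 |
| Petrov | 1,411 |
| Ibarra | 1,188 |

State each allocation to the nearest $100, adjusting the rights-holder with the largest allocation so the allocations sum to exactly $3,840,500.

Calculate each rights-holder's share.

Becker: $1,449,400; Quinlan: $1,352,600; Petrov: $563,800; Ibarra: $474,700

Total ownership shares = 9,611.
Proportional shares: Becker 3,627/9,611 × $3,840,500 = 1,449,328.22; Quinlan 3,385/9,611 × $3,840,500 = 1,352,626.42; Petrov 1,411/9,611 × $3,840,500 = 563,827.44; Ibarra 1,188/9,611 × $3,840,500 = 474,717.93.
After rounding ($100): Becker $1,449,300; Quinlan $1,352,600; Petrov $563,800; Ibarra $474,700. Sum = $3,840,400.
Difference $3,840,500 − $3,840,400 = +$100 applied to largest allocation (Becker): Becker becomes $1,449,400.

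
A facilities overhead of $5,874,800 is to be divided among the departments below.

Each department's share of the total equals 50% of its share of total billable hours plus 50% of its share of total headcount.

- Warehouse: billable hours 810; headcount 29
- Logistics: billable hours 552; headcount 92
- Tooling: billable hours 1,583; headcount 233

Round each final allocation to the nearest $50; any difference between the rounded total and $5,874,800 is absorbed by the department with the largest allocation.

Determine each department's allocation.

Totals — billable hours 2,945, headcount 354.
Blended shares (50% billable hours + 50% headcount): Warehouse 0.1785; Logistics 0.2237; Tooling 0.5979.
Proportional shares: Warehouse 1,048,544.14; Logistics 1,313,967.57; Tooling 3,512,288.29.
Rounded to nearest $50: Warehouse $1,048,550; Logistics $1,313,950; Tooling $3,512,300. Sum = $5,874,800.
Sum already equals the total — no adjustment.

Warehouse: $1,048,550 | Logistics: $1,313,950 | Tooling: $3,512,300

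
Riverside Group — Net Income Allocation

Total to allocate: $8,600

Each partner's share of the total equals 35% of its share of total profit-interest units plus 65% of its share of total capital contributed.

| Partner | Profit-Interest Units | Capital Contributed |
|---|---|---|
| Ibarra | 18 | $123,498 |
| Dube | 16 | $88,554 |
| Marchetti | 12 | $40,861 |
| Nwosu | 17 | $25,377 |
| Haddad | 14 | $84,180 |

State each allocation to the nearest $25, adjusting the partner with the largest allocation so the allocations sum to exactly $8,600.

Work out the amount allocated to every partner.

Totals — profit-interest units 77, capital contributed 362,470.
Combined weights (35% profit-interest units + 65% capital contributed): Ibarra 0.3033; Dube 0.2315; Marchetti 0.1278; Nwosu 0.1228; Haddad 0.2146.
Pro-rata amounts: Ibarra 2,608.22; Dube 1,991.13; Marchetti 1,099.25; Nwosu 1,055.91; Haddad 1,845.49.
At nearest $25: Ibarra $2,600; Dube $2,000; Marchetti $1,100; Nwosu $1,050; Haddad $1,850. Sum = $8,600.
Sum already equals the total — no adjustment.

Ibarra: $2,600 · Dube: $2,000 · Marchetti: $1,100 · Nwosu: $1,050 · Haddad: $1,850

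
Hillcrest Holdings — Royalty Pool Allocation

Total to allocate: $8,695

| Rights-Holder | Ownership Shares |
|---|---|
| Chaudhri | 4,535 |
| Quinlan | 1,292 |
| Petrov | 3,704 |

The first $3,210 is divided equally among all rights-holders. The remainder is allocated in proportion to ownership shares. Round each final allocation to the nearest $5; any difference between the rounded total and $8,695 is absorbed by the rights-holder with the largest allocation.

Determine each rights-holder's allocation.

Chaudhri: $3,680 | Quinlan: $1,815 | Petrov: $3,200

Equal tier: $3,210 ÷ 3 = $1,070 apiece.
Remainder $5,485 by ownership shares (total 9,531): Chaudhri 2,609.85 → $2,610; Quinlan 743.53 → $745; Petrov 2,131.62 → $2,130.
Totals: Chaudhri $1,070 + $2,610 = $3,680; Quinlan $1,070 + $745 = $1,815; Petrov $1,070 + $2,130 = $3,200.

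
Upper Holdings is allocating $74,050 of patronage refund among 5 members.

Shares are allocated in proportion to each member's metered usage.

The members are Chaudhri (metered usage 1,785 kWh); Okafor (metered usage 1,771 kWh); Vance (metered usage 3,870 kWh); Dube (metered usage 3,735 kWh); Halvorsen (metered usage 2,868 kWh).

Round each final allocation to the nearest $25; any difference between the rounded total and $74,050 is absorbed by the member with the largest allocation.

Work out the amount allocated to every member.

Chaudhri: $9,425; Okafor: $9,350; Vance: $20,400; Dube: $19,725; Halvorsen: $15,150

Metered usage total: 14,029.
Raw shares: Chaudhri 1,785/14,029 × $74,050 = 9,421.86; Okafor 1,771/14,029 × $74,050 = 9,347.96; Vance 3,870/14,029 × $74,050 = 20,427.22; Dube 3,735/14,029 × $74,050 = 19,714.64; Halvorsen 2,868/14,029 × $74,050 = 15,138.31.
At nearest $25: Chaudhri $9,425; Okafor $9,350; Vance $20,425; Dube $19,725; Halvorsen $15,150. Sum = $74,075.
Difference $74,050 − $74,075 = −$25 applied to largest allocation (Vance): Vance becomes $20,400.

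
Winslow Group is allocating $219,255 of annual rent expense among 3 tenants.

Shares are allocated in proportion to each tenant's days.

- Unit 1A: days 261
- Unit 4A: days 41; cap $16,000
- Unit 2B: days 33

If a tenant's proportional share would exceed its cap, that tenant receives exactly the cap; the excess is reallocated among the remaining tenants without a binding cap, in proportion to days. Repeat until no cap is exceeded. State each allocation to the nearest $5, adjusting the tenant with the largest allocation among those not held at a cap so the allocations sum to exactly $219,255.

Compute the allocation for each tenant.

Unit 1A: $180,440; Unit 4A: $16,000; Unit 2B: $22,815

Total days = 335.
Unconstrained shares: Unit 1A 170,822.55; Unit 4A 26,834.19; Unit 2B 21,598.25.
Held at cap: Unit 4A ($16,000); balance $203,255 reallocated over remaining days 294.
Redistributed shares: Unit 1A 180,440.66 → $180,440; Unit 2B 22,814.34 → $22,815.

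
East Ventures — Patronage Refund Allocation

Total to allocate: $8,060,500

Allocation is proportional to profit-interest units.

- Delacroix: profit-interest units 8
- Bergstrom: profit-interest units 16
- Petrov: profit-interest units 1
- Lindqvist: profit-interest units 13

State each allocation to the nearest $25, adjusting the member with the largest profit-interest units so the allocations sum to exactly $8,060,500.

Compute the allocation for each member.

Profit-interest units total: 38.
Raw shares: Delacroix 8/38 × $8,060,500 = 1,696,947.37; Bergstrom 16/38 × $8,060,500 = 3,393,894.74; Petrov 1/38 × $8,060,500 = 212,118.42; Lindqvist 13/38 × $8,060,500 = 2,757,539.47.
At nearest $25: Delacroix $1,696,950; Bergstrom $3,393,900; Petrov $212,125; Lindqvist $2,757,550. Sum = $8,060,525.
Difference $8,060,500 − $8,060,525 = −$25 applied to largest profit-interest units (Bergstrom): Bergstrom becomes $3,393,875.

Delacroix: $1,696,950; Bergstrom: $3,393,875; Petrov: $212,125; Lindqvist: $2,757,550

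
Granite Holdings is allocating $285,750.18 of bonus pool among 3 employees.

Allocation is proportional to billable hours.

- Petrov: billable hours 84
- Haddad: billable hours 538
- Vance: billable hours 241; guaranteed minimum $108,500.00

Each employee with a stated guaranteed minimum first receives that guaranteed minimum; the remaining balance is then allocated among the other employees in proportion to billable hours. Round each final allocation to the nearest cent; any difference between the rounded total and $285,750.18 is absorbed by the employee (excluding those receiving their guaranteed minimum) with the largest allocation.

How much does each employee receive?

Petrov: $23,937.32; Haddad: $153,312.86; Vance: $108,500.00

Minimums first: Vance $108,500.00. Remaining pool $177,250.18.
Remaining pool split over remaining billable hours 622: Petrov 23,937.3233 → $23,937.32; Haddad 153,312.8567 → $153,312.86.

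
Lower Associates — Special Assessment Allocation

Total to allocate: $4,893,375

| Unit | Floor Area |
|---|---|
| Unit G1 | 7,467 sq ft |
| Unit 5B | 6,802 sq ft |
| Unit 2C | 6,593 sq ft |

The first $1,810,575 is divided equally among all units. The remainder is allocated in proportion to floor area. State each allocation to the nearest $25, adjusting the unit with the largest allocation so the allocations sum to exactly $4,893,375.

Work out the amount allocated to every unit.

Unit G1: $1,706,925; Unit 5B: $1,608,675; Unit 2C: $1,577,775

Equal tier: $1,810,575 ÷ 3 = $603,525 apiece.
Remainder $3,082,800 by floor area (total 20,862): Unit G1 1,103,406.56 → $1,103,400; Unit 5B 1,005,138.80 → $1,005,150; Unit 2C 974,254.64 → $974,250.
Totals: Unit G1 $603,525 + $1,103,400 = $1,706,925; Unit 5B $603,525 + $1,005,150 = $1,608,675; Unit 2C $603,525 + $974,250 = $1,577,775.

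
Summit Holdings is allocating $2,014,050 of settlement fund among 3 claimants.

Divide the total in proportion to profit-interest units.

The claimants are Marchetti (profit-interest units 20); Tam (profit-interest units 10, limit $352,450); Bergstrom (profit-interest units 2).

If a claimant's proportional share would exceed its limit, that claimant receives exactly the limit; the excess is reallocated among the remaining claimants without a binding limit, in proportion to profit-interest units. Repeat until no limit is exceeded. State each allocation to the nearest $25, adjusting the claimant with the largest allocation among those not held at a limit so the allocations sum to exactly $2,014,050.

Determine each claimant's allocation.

Profit-interest units total: 32.
Pro-rata shares before constraints: Marchetti 1,258,781.25; Tam 629,390.62; Bergstrom 125,878.12.
Capped: Tam ($352,450); balance $1,661,600 reallocated over remaining profit-interest units 22.
Remaining shares: Marchetti 1,510,545.45 → $1,510,550; Bergstrom 151,054.55 → $151,050.

Marchetti: $1,510,550; Tam: $352,450; Bergstrom: $151,050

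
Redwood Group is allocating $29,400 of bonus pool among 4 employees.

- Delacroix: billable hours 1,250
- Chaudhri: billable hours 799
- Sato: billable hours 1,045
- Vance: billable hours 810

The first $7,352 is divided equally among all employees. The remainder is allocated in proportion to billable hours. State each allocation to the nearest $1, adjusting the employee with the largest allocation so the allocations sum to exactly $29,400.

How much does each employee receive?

Equal tier: $7,352 ÷ 4 = $1,838 apiece.
Remainder $22,048 by billable hours (total 3,904): Delacroix 7,059.43 → $7,059; Chaudhri 4,512.39 → $4,512; Sato 5,901.68 → $5,902; Vance 4,574.51 → $4,575.
Totals: Delacroix $1,838 + $7,059 = $8,897; Chaudhri $1,838 + $4,512 = $6,350; Sato $1,838 + $5,902 = $7,740; Vance $1,838 + $4,575 = $6,413.

Delacroix: $8,897; Chaudhri: $6,350; Sato: $7,740; Vance: $6,413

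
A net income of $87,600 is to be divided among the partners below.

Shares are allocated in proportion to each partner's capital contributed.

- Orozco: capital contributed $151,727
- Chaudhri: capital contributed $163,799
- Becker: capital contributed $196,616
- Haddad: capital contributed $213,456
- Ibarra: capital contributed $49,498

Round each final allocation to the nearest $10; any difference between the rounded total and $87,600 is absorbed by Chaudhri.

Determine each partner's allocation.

Combined capital contributed = 775,096.
Proportional shares: Orozco 151,727/775,096 × $87,600 = 17,147.92; Chaudhri 163,799/775,096 × $87,600 = 18,512.28; Becker 196,616/775,096 × $87,600 = 22,221.20; Haddad 213,456/775,096 × $87,600 = 24,124.43; Ibarra 49,498/775,096 × $87,600 = 5,594.18.
After rounding ($10): Orozco $17,150; Chaudhri $18,510; Becker $22,220; Haddad $24,120; Ibarra $5,590. Sum = $87,590.
Difference $87,600 − $87,590 = +$10 applied to Chaudhri: Chaudhri becomes $18,520.

Orozco: $17,150 · Chaudhri: $18,520 · Becker: $22,220 · Haddad: $24,120 · Ibarra: $5,590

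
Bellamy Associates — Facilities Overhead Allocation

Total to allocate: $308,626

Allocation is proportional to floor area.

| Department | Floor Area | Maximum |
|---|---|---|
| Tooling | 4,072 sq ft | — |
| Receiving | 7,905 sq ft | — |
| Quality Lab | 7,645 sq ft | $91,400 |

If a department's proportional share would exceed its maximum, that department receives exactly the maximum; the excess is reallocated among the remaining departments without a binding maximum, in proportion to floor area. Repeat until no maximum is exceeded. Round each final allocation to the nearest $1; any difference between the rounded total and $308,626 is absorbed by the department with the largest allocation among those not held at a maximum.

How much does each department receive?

Tooling: $73,854; Receiving: $143,372; Quality Lab: $91,400

Combined floor area = 19,622.
Proportional shares (ignoring caps): Tooling 64,046.74; Receiving 124,334.35; Quality Lab 120,244.92.
Cap binds for Quality Lab ($91,400); balance $217,226 reallocated over remaining floor area 11,977.
Redistributed shares: Tooling 73,853.58 → $73,854; Receiving 143,372.42 → $143,372.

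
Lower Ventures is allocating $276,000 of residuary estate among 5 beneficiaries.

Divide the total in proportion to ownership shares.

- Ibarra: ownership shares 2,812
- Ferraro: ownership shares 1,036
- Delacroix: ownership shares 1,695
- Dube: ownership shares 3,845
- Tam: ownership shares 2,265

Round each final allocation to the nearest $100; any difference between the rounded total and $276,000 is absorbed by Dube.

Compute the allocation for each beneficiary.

Sum of ownership shares: 11,653.
Raw shares: Ibarra 2,812/11,653 × $276,000 = 66,601.91; Ferraro 1,036/11,653 × $276,000 = 24,537.54; Delacroix 1,695/11,653 × $276,000 = 40,145.89; Dube 3,845/11,653 × $276,000 = 91,068.39; Tam 2,265/11,653 × $276,000 = 53,646.27.
At nearest $100: Ibarra $66,600; Ferraro $24,500; Delacroix $40,100; Dube $91,100; Tam $53,600. Sum = $275,900.
Difference $276,000 − $275,900 = +$100 applied to Dube: Dube becomes $91,200.

Ibarra: $66,600 · Ferraro: $24,500 · Delacroix: $40,100 · Dube: $91,200 · Tam: $53,600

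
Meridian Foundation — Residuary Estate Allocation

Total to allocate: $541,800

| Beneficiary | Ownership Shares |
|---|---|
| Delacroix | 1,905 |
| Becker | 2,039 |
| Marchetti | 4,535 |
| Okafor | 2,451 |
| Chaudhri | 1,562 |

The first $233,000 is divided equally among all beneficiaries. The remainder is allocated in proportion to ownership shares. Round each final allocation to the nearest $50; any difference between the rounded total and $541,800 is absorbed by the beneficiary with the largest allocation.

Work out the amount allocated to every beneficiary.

$233,000 shared equally gives $46,600 per beneficiary.
Remainder $308,800 by ownership shares (total 12,492): Delacroix 47,091.26 → $47,100; Becker 50,403.71 → $50,400; Marchetti 112,104.39 → $112,100; Okafor 60,588.28 → $60,600; Chaudhri 38,612.36 → $38,600.
Totals: Delacroix $46,600 + $47,100 = $93,700; Becker $46,600 + $50,400 = $97,000; Marchetti $46,600 + $112,100 = $158,700; Okafor $46,600 + $60,600 = $107,200; Chaudhri $46,600 + $38,600 = $85,200.

Delacroix: $93,700 | Becker: $97,000 | Marchetti: $158,700 | Okafor: $107,200 | Chaudhri: $85,200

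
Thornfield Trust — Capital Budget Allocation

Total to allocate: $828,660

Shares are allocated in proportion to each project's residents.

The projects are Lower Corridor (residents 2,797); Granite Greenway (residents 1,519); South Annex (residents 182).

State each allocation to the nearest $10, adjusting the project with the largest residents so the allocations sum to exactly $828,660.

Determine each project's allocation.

Lower Corridor: $515,290 · Granite Greenway: $279,840 · South Annex: $33,530

Combined residents = 2,797 + 1,519 + 182 = 4,498.
Proportional shares: Lower Corridor 515,287.24; Granite Greenway 279,843.16; South Annex 33,529.60.
After rounding ($10): Lower Corridor $515,290; Granite Greenway $279,840; South Annex $33,530. Sum = $828,660.
Sum already equals the total — no adjustment.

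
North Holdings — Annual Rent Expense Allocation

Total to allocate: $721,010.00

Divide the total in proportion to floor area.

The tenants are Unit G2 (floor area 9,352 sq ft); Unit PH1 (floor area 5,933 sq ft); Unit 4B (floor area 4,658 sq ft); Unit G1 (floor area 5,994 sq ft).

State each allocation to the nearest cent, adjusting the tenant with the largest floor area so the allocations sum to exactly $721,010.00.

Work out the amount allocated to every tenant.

Unit G2: $259,971.68 · Unit PH1: $164,928.57 · Unit 4B: $129,485.47 · Unit G1: $166,624.28

Combined floor area = 9,352 + 5,933 + 4,658 + 5,994 = 25,937.
Raw shares: Unit G2 259,971.6822; Unit PH1 164,928.5704; Unit 4B 129,485.4679; Unit G1 166,624.2796.
After rounding (cent): Unit G2 $259,971.68; Unit PH1 $164,928.57; Unit 4B $129,485.47; Unit G1 $166,624.28. Sum = $721,010.00.
No rounding difference to absorb.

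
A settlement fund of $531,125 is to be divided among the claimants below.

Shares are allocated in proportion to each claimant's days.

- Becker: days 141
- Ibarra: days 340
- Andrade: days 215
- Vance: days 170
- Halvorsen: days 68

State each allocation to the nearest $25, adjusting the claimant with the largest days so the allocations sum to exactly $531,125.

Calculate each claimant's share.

Total days = 141 + 340 + 215 + 170 + 68 = 934.
Raw shares: Becker 80,180.54; Ibarra 193,343.15; Andrade 122,261.11; Vance 96,671.57; Halvorsen 38,668.63.
After rounding ($25): Becker $80,175; Ibarra $193,350; Andrade $122,250; Vance $96,675; Halvorsen $38,675. Sum = $531,125.
Sum already equals the total — no adjustment.

Becker: $80,175; Ibarra: $193,350; Andrade: $122,250; Vance: $96,675; Halvorsen: $38,675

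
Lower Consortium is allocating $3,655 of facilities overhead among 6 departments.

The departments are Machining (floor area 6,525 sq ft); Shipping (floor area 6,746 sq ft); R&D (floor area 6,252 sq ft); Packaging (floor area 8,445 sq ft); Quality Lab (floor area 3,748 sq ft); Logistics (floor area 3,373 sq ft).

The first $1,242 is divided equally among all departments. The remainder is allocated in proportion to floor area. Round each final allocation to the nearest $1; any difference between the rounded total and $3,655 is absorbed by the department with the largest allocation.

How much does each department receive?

Equal tier: $1,242 ÷ 6 = $207 apiece.
Remainder $2,413 by floor area (total 35,089): Machining 448.71 → $449; Shipping 463.91 → $464; R&D 429.94 → $430; Packaging 580.75 → $581; Quality Lab 257.74 → $258; Logistics 231.95 → $232.
Rounding difference −$1 on remainder applied to Packaging.
Totals: Machining $207 + $449 = $656; Shipping $207 + $464 = $671; R&D $207 + $430 = $637; Packaging $207 + $580 = $787; Quality Lab $207 + $258 = $465; Logistics $207 + $232 = $439.

Machining: $656 · Shipping: $671 · R&D: $637 · Packaging: $787 · Quality Lab: $465 · Logistics: $439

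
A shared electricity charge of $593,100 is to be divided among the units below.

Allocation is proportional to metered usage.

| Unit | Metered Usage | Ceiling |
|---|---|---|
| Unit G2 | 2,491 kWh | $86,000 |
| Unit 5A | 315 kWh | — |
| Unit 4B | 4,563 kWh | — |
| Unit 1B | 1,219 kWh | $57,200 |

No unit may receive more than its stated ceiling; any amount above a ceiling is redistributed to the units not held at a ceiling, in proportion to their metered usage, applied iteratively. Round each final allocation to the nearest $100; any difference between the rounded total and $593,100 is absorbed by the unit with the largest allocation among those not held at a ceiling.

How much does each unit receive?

Unit G2: $86,000 | Unit 5A: $29,100 | Unit 4B: $420,800 | Unit 1B: $57,200

Sum of metered usage: 8,588.
Pro-rata shares before constraints: Unit G2 172,032.15; Unit 5A 21,754.37; Unit 4B 315,127.54; Unit 1B 84,185.95.
Capped: Unit G2 ($86,000), Unit 1B ($57,200); balance $449,900 reallocated over remaining metered usage 4,878.
Redistributed shares: Unit 5A 29,052.58 → $29,100; Unit 4B 420,847.42 → $420,800.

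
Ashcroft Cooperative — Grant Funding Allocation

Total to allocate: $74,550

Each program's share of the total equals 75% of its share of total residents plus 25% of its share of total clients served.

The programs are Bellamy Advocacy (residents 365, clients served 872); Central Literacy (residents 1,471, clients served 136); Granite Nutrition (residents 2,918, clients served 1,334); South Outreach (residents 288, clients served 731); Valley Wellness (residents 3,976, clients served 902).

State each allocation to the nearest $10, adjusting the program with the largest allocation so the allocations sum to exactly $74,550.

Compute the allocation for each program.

Bellamy Advocacy: $6,350 | Central Literacy: $9,760 | Granite Nutrition: $24,350 | South Outreach: $5,210 | Valley Wellness: $28,880

Totals — residents 9,018, clients served 3,975.
Combined weights (75% residents + 25% clients served): Bellamy Advocacy 0.0852; Central Literacy 0.1309; Granite Nutrition 0.3266; South Outreach 0.0699; Valley Wellness 0.3874.
Proportional shares: Bellamy Advocacy 6,351.56; Central Literacy 9,758.01; Granite Nutrition 24,346.59; South Outreach 5,213.05; Valley Wellness 28,880.79.
At nearest $10: Bellamy Advocacy $6,350; Central Literacy $9,760; Granite Nutrition $24,350; South Outreach $5,210; Valley Wellness $28,880. Sum = $74,550.
Rounded total matches; no reconciliation needed.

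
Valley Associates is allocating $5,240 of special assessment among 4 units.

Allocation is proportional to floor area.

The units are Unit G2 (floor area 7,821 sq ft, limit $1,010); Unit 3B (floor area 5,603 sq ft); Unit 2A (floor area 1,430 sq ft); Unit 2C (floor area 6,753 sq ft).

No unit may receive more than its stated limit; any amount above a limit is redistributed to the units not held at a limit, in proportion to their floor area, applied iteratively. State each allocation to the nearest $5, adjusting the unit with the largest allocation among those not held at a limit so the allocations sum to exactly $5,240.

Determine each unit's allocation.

Sum of floor area: 21,607.
Unconstrained shares: Unit G2 1,896.70; Unit 3B 1,358.81; Unit 2A 346.80; Unit 2C 1,637.70.
Capped: Unit G2 ($1,010); balance $4,230 reallocated over remaining floor area 13,786.
Shares after redistribution: Unit 3B 1,719.19 → $1,720; Unit 2A 438.77 → $440; Unit 2C 2,072.04 → $2,070.

Unit G2: $1,010 | Unit 3B: $1,720 | Unit 2A: $440 | Unit 2C: $2,070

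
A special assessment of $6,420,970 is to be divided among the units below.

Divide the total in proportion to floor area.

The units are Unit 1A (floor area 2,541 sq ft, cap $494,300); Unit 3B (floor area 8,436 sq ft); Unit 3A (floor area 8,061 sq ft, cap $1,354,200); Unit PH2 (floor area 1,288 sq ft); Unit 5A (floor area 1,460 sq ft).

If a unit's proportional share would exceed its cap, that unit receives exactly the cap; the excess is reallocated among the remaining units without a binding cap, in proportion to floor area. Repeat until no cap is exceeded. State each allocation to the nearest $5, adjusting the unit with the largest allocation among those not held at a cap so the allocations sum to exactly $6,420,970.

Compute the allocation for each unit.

Sum of floor area: 21,786.
Proportional shares (ignoring caps): Unit 1A 748,906.86; Unit 3B 2,486,335.40; Unit 3A 2,375,811.95; Unit PH2 379,611.19; Unit 5A 430,304.61.
Capped: Unit 1A ($494,300), Unit 3A ($1,354,200); remaining pool $4,572,470 reallocated over remaining floor area 11,184.
Remaining shares: Unit 3B 3,448,976.83 → $3,448,975; Unit PH2 526,586.32 → $526,585; Unit 5A 596,906.85 → $596,905.
Rounding difference +$5 applied to Unit 3B → $3,448,980.

Unit 1A: $494,300; Unit 3B: $3,448,980; Unit 3A: $1,354,200; Unit PH2: $526,585; Unit 5A: $596,905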